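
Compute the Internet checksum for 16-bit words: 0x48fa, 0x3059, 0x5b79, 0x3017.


Sum all words (with carry folding):
+ 0x48fa = 0x48fa
+ 0x3059 = 0x7953
+ 0x5b79 = 0xd4cc
+ 0x3017 = 0x04e4
One's complement: ~0x04e4
Checksum = 0xfb1b


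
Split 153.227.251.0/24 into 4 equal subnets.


New prefix = 24 + 2 = 26
Each subnet has 64 addresses
  153.227.251.0/26
  153.227.251.64/26
  153.227.251.128/26
  153.227.251.192/26
Subnets: 153.227.251.0/26, 153.227.251.64/26, 153.227.251.128/26, 153.227.251.192/26


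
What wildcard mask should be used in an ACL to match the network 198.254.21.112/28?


Subnet mask: 255.255.255.240
Wildcard = 255.255.255.255 - subnet mask
255 - 255 = 0
255 - 255 = 0
255 - 255 = 0
255 - 240 = 15
Wildcard: 0.0.0.15


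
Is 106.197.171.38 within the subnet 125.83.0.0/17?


Subnet network: 125.83.0.0
Test IP AND mask: 106.197.128.0
No, 106.197.171.38 is not in 125.83.0.0/17


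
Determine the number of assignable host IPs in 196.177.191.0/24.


Host bits = 32 - 24 = 8
Total addresses = 2^8 = 256
Usable = total - 2 (network and broadcast)
Usable hosts: 254


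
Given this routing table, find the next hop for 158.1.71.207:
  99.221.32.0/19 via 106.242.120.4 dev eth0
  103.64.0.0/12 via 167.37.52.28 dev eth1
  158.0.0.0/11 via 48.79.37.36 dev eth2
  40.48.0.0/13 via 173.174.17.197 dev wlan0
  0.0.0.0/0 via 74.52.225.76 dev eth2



Longest prefix match for 158.1.71.207:
  /19 99.221.32.0: no
  /12 103.64.0.0: no
  /11 158.0.0.0: MATCH
  /13 40.48.0.0: no
  /0 0.0.0.0: MATCH
Selected: next-hop 48.79.37.36 via eth2 (matched /11)


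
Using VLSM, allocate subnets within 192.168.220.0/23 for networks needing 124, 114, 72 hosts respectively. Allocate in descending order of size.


124 hosts -> /25 (126 usable): 192.168.220.0/25
114 hosts -> /25 (126 usable): 192.168.220.128/25
72 hosts -> /25 (126 usable): 192.168.221.0/25
Allocation: 192.168.220.0/25 (124 hosts, 126 usable); 192.168.220.128/25 (114 hosts, 126 usable); 192.168.221.0/25 (72 hosts, 126 usable)


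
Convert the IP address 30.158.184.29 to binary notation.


30 = 00011110
158 = 10011110
184 = 10111000
29 = 00011101
Binary: 00011110.10011110.10111000.00011101


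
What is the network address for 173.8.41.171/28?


IP:   10101101.00001000.00101001.10101011
Mask: 11111111.11111111.11111111.11110000
AND operation:
Net:  10101101.00001000.00101001.10100000
Network: 173.8.41.160/28


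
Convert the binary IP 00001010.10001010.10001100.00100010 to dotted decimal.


00001010 = 10
10001010 = 138
10001100 = 140
00100010 = 34
IP: 10.138.140.34


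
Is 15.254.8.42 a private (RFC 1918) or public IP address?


RFC 1918 private ranges:
  10.0.0.0/8 (10.0.0.0 - 10.255.255.255)
  172.16.0.0/12 (172.16.0.0 - 172.31.255.255)
  192.168.0.0/16 (192.168.0.0 - 192.168.255.255)
Public (not in any RFC 1918 range)


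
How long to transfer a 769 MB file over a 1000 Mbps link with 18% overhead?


Effective throughput = 1000 * (1 - 18/100) = 820.0 Mbps
File size in Mb = 769 * 8 = 6152 Mb
Time = 6152 / 820.0
Time = 7.5024 seconds


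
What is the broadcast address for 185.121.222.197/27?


Network: 185.121.222.192/27
Host bits = 5
Set all host bits to 1:
Broadcast: 185.121.222.223


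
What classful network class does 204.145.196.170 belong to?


First octet: 204
Binary: 11001100
110xxxxx -> Class C (192-223)
Class C, default mask 255.255.255.0 (/24)


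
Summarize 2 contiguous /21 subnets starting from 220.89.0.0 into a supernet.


Original prefix: /21
Number of subnets: 2 = 2^1
New prefix = 21 - 1 = 20
Supernet: 220.89.0.0/20


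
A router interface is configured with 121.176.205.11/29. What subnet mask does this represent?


/29 means 29 network bits, 3 host bits
Binary: 11111111111111111111111111111000
Mask: 255.255.255.248


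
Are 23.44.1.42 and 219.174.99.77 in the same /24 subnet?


Mask: 255.255.255.0
23.44.1.42 AND mask = 23.44.1.0
219.174.99.77 AND mask = 219.174.99.0
No, different subnets (23.44.1.0 vs 219.174.99.0)


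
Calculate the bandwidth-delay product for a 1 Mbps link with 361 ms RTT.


BDP = bandwidth * RTT
= 1 Mbps * 361 ms
= 1 * 1e6 * 361 / 1000 bits
= 361000 bits
= 45125 bytes
= 44.0674 KB
BDP = 361000 bits (45125 bytes)


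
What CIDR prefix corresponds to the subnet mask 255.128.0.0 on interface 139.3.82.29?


Binary: 11111111.10000000.00000000.00000000
Count leading 1s
Prefix: /9


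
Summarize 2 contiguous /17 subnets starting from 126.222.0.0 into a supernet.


Original prefix: /17
Number of subnets: 2 = 2^1
New prefix = 17 - 1 = 16
Supernet: 126.222.0.0/16


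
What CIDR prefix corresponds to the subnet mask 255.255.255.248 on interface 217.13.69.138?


Binary: 11111111.11111111.11111111.11111000
Count leading 1s
Prefix: /29


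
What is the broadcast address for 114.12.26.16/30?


Network: 114.12.26.16/30
Host bits = 2
Set all host bits to 1:
Broadcast: 114.12.26.19


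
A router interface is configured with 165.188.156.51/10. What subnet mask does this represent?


/10 means 10 network bits, 22 host bits
Binary: 11111111110000000000000000000000
Mask: 255.192.0.0


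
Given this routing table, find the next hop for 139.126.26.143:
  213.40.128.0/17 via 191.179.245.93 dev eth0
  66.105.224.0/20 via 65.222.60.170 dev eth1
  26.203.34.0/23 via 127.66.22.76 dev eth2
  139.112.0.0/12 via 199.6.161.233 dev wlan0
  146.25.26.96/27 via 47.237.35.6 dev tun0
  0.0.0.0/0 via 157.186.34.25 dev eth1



Longest prefix match for 139.126.26.143:
  /17 213.40.128.0: no
  /20 66.105.224.0: no
  /23 26.203.34.0: no
  /12 139.112.0.0: MATCH
  /27 146.25.26.96: no
  /0 0.0.0.0: MATCH
Selected: next-hop 199.6.161.233 via wlan0 (matched /12)


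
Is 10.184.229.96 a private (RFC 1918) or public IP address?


RFC 1918 private ranges:
  10.0.0.0/8 (10.0.0.0 - 10.255.255.255)
  172.16.0.0/12 (172.16.0.0 - 172.31.255.255)
  192.168.0.0/16 (192.168.0.0 - 192.168.255.255)
Private (in 10.0.0.0/8)


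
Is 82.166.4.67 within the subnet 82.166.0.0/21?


Subnet network: 82.166.0.0
Test IP AND mask: 82.166.0.0
Yes, 82.166.4.67 is in 82.166.0.0/21


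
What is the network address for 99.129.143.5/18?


IP:   01100011.10000001.10001111.00000101
Mask: 11111111.11111111.11000000.00000000
AND operation:
Net:  01100011.10000001.10000000.00000000
Network: 99.129.128.0/18


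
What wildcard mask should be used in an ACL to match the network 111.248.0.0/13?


Subnet mask: 255.248.0.0
Wildcard = 255.255.255.255 - subnet mask
255 - 255 = 0
255 - 248 = 7
255 - 0 = 255
255 - 0 = 255
Wildcard: 0.7.255.255


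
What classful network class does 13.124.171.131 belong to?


First octet: 13
Binary: 00001101
0xxxxxxx -> Class A (1-126)
Class A, default mask 255.0.0.0 (/8)


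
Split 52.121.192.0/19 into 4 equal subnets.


New prefix = 19 + 2 = 21
Each subnet has 2048 addresses
  52.121.192.0/21
  52.121.200.0/21
  52.121.208.0/21
  52.121.216.0/21
Subnets: 52.121.192.0/21, 52.121.200.0/21, 52.121.208.0/21, 52.121.216.0/21


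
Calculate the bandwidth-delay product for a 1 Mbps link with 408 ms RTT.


BDP = bandwidth * RTT
= 1 Mbps * 408 ms
= 1 * 1e6 * 408 / 1000 bits
= 408000 bits
= 51000 bytes
= 49.8047 KB
BDP = 408000 bits (51000 bytes)


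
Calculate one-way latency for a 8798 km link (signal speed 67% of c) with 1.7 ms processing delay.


Speed = 0.67 * 3e5 km/s = 201000 km/s
Propagation delay = 8798 / 201000 = 0.0438 s = 43.7711 ms
Processing delay = 1.7 ms
Total one-way latency = 45.4711 ms


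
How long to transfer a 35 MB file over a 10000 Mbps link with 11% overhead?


Effective throughput = 10000 * (1 - 11/100) = 8900 Mbps
File size in Mb = 35 * 8 = 280 Mb
Time = 280 / 8900
Time = 0.0315 seconds


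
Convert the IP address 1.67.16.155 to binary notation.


1 = 00000001
67 = 01000011
16 = 00010000
155 = 10011011
Binary: 00000001.01000011.00010000.10011011


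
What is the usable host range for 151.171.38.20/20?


Network: 151.171.32.0
Broadcast: 151.171.47.255
First usable = network + 1
Last usable = broadcast - 1
Range: 151.171.32.1 to 151.171.47.254


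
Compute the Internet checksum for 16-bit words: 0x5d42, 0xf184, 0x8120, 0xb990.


Sum all words (with carry folding):
+ 0x5d42 = 0x5d42
+ 0xf184 = 0x4ec7
+ 0x8120 = 0xcfe7
+ 0xb990 = 0x8978
One's complement: ~0x8978
Checksum = 0x7687


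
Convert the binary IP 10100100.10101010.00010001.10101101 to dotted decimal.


10100100 = 164
10101010 = 170
00010001 = 17
10101101 = 173
IP: 164.170.17.173


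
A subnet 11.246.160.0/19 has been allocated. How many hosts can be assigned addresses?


Host bits = 32 - 19 = 13
Total addresses = 2^13 = 8192
Usable = total - 2 (network and broadcast)
Usable hosts: 8190


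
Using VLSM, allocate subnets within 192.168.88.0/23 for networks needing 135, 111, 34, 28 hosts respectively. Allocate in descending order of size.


135 hosts -> /24 (254 usable): 192.168.88.0/24
111 hosts -> /25 (126 usable): 192.168.89.0/25
34 hosts -> /26 (62 usable): 192.168.89.128/26
28 hosts -> /27 (30 usable): 192.168.89.192/27
Allocation: 192.168.88.0/24 (135 hosts, 254 usable); 192.168.89.0/25 (111 hosts, 126 usable); 192.168.89.128/26 (34 hosts, 62 usable); 192.168.89.192/27 (28 hosts, 30 usable)


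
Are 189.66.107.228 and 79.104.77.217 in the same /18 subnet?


Mask: 255.255.192.0
189.66.107.228 AND mask = 189.66.64.0
79.104.77.217 AND mask = 79.104.64.0
No, different subnets (189.66.64.0 vs 79.104.64.0)


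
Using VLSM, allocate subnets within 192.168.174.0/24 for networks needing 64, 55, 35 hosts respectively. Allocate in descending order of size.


64 hosts -> /25 (126 usable): 192.168.174.0/25
55 hosts -> /26 (62 usable): 192.168.174.128/26
35 hosts -> /26 (62 usable): 192.168.174.192/26
Allocation: 192.168.174.0/25 (64 hosts, 126 usable); 192.168.174.128/26 (55 hosts, 62 usable); 192.168.174.192/26 (35 hosts, 62 usable)


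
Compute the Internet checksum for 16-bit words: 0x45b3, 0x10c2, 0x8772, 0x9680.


Sum all words (with carry folding):
+ 0x45b3 = 0x45b3
+ 0x10c2 = 0x5675
+ 0x8772 = 0xdde7
+ 0x9680 = 0x7468
One's complement: ~0x7468
Checksum = 0x8b97


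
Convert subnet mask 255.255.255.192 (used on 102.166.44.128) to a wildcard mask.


Subnet mask: 255.255.255.192
Wildcard = 255.255.255.255 - subnet mask
255 - 255 = 0
255 - 255 = 0
255 - 255 = 0
255 - 192 = 63
Wildcard: 0.0.0.63


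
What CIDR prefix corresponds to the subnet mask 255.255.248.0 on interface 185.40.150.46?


Binary: 11111111.11111111.11111000.00000000
Count leading 1s
Prefix: /21


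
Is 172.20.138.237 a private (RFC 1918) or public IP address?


RFC 1918 private ranges:
  10.0.0.0/8 (10.0.0.0 - 10.255.255.255)
  172.16.0.0/12 (172.16.0.0 - 172.31.255.255)
  192.168.0.0/16 (192.168.0.0 - 192.168.255.255)
Private (in 172.16.0.0/12)


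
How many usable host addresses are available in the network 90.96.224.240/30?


Host bits = 32 - 30 = 2
Total addresses = 2^2 = 4
Usable = total - 2 (network and broadcast)
Usable hosts: 2


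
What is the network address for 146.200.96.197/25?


IP:   10010010.11001000.01100000.11000101
Mask: 11111111.11111111.11111111.10000000
AND operation:
Net:  10010010.11001000.01100000.10000000
Network: 146.200.96.128/25


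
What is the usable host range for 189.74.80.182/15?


Network: 189.74.0.0
Broadcast: 189.75.255.255
First usable = network + 1
Last usable = broadcast - 1
Range: 189.74.0.1 to 189.75.255.254


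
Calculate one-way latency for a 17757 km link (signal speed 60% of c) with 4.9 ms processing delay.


Speed = 0.6 * 3e5 km/s = 180000 km/s
Propagation delay = 17757 / 180000 = 0.0987 s = 98.65 ms
Processing delay = 4.9 ms
Total one-way latency = 103.55 ms


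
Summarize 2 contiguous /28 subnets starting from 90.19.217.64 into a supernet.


Original prefix: /28
Number of subnets: 2 = 2^1
New prefix = 28 - 1 = 27
Supernet: 90.19.217.64/27


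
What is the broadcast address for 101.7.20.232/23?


Network: 101.7.20.0/23
Host bits = 9
Set all host bits to 1:
Broadcast: 101.7.21.255


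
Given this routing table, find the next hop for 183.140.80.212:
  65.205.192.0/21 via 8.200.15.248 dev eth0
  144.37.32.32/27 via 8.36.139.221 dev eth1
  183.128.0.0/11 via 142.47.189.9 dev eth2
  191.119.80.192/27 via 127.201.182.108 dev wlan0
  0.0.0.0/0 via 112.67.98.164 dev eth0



Longest prefix match for 183.140.80.212:
  /21 65.205.192.0: no
  /27 144.37.32.32: no
  /11 183.128.0.0: MATCH
  /27 191.119.80.192: no
  /0 0.0.0.0: MATCH
Selected: next-hop 142.47.189.9 via eth2 (matched /11)


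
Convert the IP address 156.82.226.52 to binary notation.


156 = 10011100
82 = 01010010
226 = 11100010
52 = 00110100
Binary: 10011100.01010010.11100010.00110100


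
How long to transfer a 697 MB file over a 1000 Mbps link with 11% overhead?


Effective throughput = 1000 * (1 - 11/100) = 890 Mbps
File size in Mb = 697 * 8 = 5576 Mb
Time = 5576 / 890
Time = 6.2652 seconds


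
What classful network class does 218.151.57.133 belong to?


First octet: 218
Binary: 11011010
110xxxxx -> Class C (192-223)
Class C, default mask 255.255.255.0 (/24)


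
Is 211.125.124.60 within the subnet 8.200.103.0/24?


Subnet network: 8.200.103.0
Test IP AND mask: 211.125.124.0
No, 211.125.124.60 is not in 8.200.103.0/24


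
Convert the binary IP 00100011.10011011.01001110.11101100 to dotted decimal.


00100011 = 35
10011011 = 155
01001110 = 78
11101100 = 236
IP: 35.155.78.236


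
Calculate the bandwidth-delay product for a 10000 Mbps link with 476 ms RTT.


BDP = bandwidth * RTT
= 10000 Mbps * 476 ms
= 10000 * 1e6 * 476 / 1000 bits
= 4760000000 bits
= 595000000 bytes
= 581054.6875 KB
BDP = 4760000000 bits (595000000 bytes)


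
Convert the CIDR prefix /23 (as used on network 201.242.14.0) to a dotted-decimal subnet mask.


/23 means 23 network bits, 9 host bits
Binary: 11111111111111111111111000000000
Mask: 255.255.254.0


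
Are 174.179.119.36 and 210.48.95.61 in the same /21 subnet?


Mask: 255.255.248.0
174.179.119.36 AND mask = 174.179.112.0
210.48.95.61 AND mask = 210.48.88.0
No, different subnets (174.179.112.0 vs 210.48.88.0)


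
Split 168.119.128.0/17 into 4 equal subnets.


New prefix = 17 + 2 = 19
Each subnet has 8192 addresses
  168.119.128.0/19
  168.119.160.0/19
  168.119.192.0/19
  168.119.224.0/19
Subnets: 168.119.128.0/19, 168.119.160.0/19, 168.119.192.0/19, 168.119.224.0/19


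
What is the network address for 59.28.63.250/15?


IP:   00111011.00011100.00111111.11111010
Mask: 11111111.11111110.00000000.00000000
AND operation:
Net:  00111011.00011100.00000000.00000000
Network: 59.28.0.0/15


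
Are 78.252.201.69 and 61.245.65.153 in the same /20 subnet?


Mask: 255.255.240.0
78.252.201.69 AND mask = 78.252.192.0
61.245.65.153 AND mask = 61.245.64.0
No, different subnets (78.252.192.0 vs 61.245.64.0)


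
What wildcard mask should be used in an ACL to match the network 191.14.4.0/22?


Subnet mask: 255.255.252.0
Wildcard = 255.255.255.255 - subnet mask
255 - 255 = 0
255 - 255 = 0
255 - 252 = 3
255 - 0 = 255
Wildcard: 0.0.3.255


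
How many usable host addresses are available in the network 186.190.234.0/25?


Host bits = 32 - 25 = 7
Total addresses = 2^7 = 128
Usable = total - 2 (network and broadcast)
Usable hosts: 126


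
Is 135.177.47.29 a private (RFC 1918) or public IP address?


RFC 1918 private ranges:
  10.0.0.0/8 (10.0.0.0 - 10.255.255.255)
  172.16.0.0/12 (172.16.0.0 - 172.31.255.255)
  192.168.0.0/16 (192.168.0.0 - 192.168.255.255)
Public (not in any RFC 1918 range)


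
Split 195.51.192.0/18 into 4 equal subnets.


New prefix = 18 + 2 = 20
Each subnet has 4096 addresses
  195.51.192.0/20
  195.51.208.0/20
  195.51.224.0/20
  195.51.240.0/20
Subnets: 195.51.192.0/20, 195.51.208.0/20, 195.51.224.0/20, 195.51.240.0/20


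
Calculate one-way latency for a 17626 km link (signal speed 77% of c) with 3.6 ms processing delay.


Speed = 0.77 * 3e5 km/s = 231000 km/s
Propagation delay = 17626 / 231000 = 0.0763 s = 76.303 ms
Processing delay = 3.6 ms
Total one-way latency = 79.903 ms


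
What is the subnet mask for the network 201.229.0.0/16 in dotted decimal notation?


/16 means 16 network bits, 16 host bits
Binary: 11111111111111110000000000000000
Mask: 255.255.0.0


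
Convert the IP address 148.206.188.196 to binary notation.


148 = 10010100
206 = 11001110
188 = 10111100
196 = 11000100
Binary: 10010100.11001110.10111100.11000100


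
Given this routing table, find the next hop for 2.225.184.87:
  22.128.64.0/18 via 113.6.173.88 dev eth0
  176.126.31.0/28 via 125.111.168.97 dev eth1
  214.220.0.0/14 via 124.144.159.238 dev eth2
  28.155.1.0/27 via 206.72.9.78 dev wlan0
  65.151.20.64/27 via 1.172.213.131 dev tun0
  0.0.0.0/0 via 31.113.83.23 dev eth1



Longest prefix match for 2.225.184.87:
  /18 22.128.64.0: no
  /28 176.126.31.0: no
  /14 214.220.0.0: no
  /27 28.155.1.0: no
  /27 65.151.20.64: no
  /0 0.0.0.0: MATCH
Selected: next-hop 31.113.83.23 via eth1 (matched /0)


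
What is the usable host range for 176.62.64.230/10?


Network: 176.0.0.0
Broadcast: 176.63.255.255
First usable = network + 1
Last usable = broadcast - 1
Range: 176.0.0.1 to 176.63.255.254


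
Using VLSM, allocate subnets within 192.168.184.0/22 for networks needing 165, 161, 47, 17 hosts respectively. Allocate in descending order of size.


165 hosts -> /24 (254 usable): 192.168.184.0/24
161 hosts -> /24 (254 usable): 192.168.185.0/24
47 hosts -> /26 (62 usable): 192.168.186.0/26
17 hosts -> /27 (30 usable): 192.168.186.64/27
Allocation: 192.168.184.0/24 (165 hosts, 254 usable); 192.168.185.0/24 (161 hosts, 254 usable); 192.168.186.0/26 (47 hosts, 62 usable); 192.168.186.64/27 (17 hosts, 30 usable)


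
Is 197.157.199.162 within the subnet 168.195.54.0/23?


Subnet network: 168.195.54.0
Test IP AND mask: 197.157.198.0
No, 197.157.199.162 is not in 168.195.54.0/23


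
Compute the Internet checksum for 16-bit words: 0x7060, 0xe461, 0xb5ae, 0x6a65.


Sum all words (with carry folding):
+ 0x7060 = 0x7060
+ 0xe461 = 0x54c2
+ 0xb5ae = 0x0a71
+ 0x6a65 = 0x74d6
One's complement: ~0x74d6
Checksum = 0x8b29


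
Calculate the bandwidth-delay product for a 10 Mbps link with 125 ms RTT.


BDP = bandwidth * RTT
= 10 Mbps * 125 ms
= 10 * 1e6 * 125 / 1000 bits
= 1250000 bits
= 156250 bytes
= 152.5879 KB
BDP = 1250000 bits (156250 bytes)


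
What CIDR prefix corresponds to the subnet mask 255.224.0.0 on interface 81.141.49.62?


Binary: 11111111.11100000.00000000.00000000
Count leading 1s
Prefix: /11


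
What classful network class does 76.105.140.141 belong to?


First octet: 76
Binary: 01001100
0xxxxxxx -> Class A (1-126)
Class A, default mask 255.0.0.0 (/8)


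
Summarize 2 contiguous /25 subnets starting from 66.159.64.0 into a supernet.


Original prefix: /25
Number of subnets: 2 = 2^1
New prefix = 25 - 1 = 24
Supernet: 66.159.64.0/24


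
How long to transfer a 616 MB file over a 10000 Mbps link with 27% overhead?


Effective throughput = 10000 * (1 - 27/100) = 7300 Mbps
File size in Mb = 616 * 8 = 4928 Mb
Time = 4928 / 7300
Time = 0.6751 seconds


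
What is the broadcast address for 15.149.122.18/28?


Network: 15.149.122.16/28
Host bits = 4
Set all host bits to 1:
Broadcast: 15.149.122.31


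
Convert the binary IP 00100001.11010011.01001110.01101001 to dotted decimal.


00100001 = 33
11010011 = 211
01001110 = 78
01101001 = 105
IP: 33.211.78.105


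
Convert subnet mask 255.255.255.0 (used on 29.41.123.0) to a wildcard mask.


Subnet mask: 255.255.255.0
Wildcard = 255.255.255.255 - subnet mask
255 - 255 = 0
255 - 255 = 0
255 - 255 = 0
255 - 0 = 255
Wildcard: 0.0.0.255


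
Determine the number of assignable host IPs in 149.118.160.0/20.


Host bits = 32 - 20 = 12
Total addresses = 2^12 = 4096
Usable = total - 2 (network and broadcast)
Usable hosts: 4094


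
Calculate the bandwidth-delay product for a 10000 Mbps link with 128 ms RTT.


BDP = bandwidth * RTT
= 10000 Mbps * 128 ms
= 10000 * 1e6 * 128 / 1000 bits
= 1280000000 bits
= 160000000 bytes
= 156250 KB
BDP = 1280000000 bits (160000000 bytes)


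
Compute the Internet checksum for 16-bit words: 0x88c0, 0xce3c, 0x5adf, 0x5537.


Sum all words (with carry folding):
+ 0x88c0 = 0x88c0
+ 0xce3c = 0x56fd
+ 0x5adf = 0xb1dc
+ 0x5537 = 0x0714
One's complement: ~0x0714
Checksum = 0xf8eb


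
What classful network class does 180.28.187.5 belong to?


First octet: 180
Binary: 10110100
10xxxxxx -> Class B (128-191)
Class B, default mask 255.255.0.0 (/16)


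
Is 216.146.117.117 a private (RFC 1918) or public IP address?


RFC 1918 private ranges:
  10.0.0.0/8 (10.0.0.0 - 10.255.255.255)
  172.16.0.0/12 (172.16.0.0 - 172.31.255.255)
  192.168.0.0/16 (192.168.0.0 - 192.168.255.255)
Public (not in any RFC 1918 range)


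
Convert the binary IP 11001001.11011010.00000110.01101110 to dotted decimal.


11001001 = 201
11011010 = 218
00000110 = 6
01101110 = 110
IP: 201.218.6.110


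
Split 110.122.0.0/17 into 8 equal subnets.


New prefix = 17 + 3 = 20
Each subnet has 4096 addresses
  110.122.0.0/20
  110.122.16.0/20
  110.122.32.0/20
  110.122.48.0/20
  110.122.64.0/20
  110.122.80.0/20
  110.122.96.0/20
  110.122.112.0/20
Subnets: 110.122.0.0/20, 110.122.16.0/20, 110.122.32.0/20, 110.122.48.0/20, 110.122.64.0/20, 110.122.80.0/20, 110.122.96.0/20, 110.122.112.0/20


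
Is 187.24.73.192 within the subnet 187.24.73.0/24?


Subnet network: 187.24.73.0
Test IP AND mask: 187.24.73.0
Yes, 187.24.73.192 is in 187.24.73.0/24


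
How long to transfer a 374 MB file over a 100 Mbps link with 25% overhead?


Effective throughput = 100 * (1 - 25/100) = 75 Mbps
File size in Mb = 374 * 8 = 2992 Mb
Time = 2992 / 75
Time = 39.8933 seconds


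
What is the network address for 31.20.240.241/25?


IP:   00011111.00010100.11110000.11110001
Mask: 11111111.11111111.11111111.10000000
AND operation:
Net:  00011111.00010100.11110000.10000000
Network: 31.20.240.128/25


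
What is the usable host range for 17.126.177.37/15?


Network: 17.126.0.0
Broadcast: 17.127.255.255
First usable = network + 1
Last usable = broadcast - 1
Range: 17.126.0.1 to 17.127.255.254


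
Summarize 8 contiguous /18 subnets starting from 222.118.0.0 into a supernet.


Original prefix: /18
Number of subnets: 8 = 2^3
New prefix = 18 - 3 = 15
Supernet: 222.118.0.0/15


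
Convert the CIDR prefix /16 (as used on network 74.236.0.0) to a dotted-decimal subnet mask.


/16 means 16 network bits, 16 host bits
Binary: 11111111111111110000000000000000
Mask: 255.255.0.0


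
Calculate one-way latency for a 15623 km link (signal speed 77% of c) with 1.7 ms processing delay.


Speed = 0.77 * 3e5 km/s = 231000 km/s
Propagation delay = 15623 / 231000 = 0.0676 s = 67.632 ms
Processing delay = 1.7 ms
Total one-way latency = 69.332 ms


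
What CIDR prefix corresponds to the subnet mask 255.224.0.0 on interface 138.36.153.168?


Binary: 11111111.11100000.00000000.00000000
Count leading 1s
Prefix: /11


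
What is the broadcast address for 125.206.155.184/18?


Network: 125.206.128.0/18
Host bits = 14
Set all host bits to 1:
Broadcast: 125.206.191.255


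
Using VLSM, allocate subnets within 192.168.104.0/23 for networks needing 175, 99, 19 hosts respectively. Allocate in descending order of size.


175 hosts -> /24 (254 usable): 192.168.104.0/24
99 hosts -> /25 (126 usable): 192.168.105.0/25
19 hosts -> /27 (30 usable): 192.168.105.128/27
Allocation: 192.168.104.0/24 (175 hosts, 254 usable); 192.168.105.0/25 (99 hosts, 126 usable); 192.168.105.128/27 (19 hosts, 30 usable)


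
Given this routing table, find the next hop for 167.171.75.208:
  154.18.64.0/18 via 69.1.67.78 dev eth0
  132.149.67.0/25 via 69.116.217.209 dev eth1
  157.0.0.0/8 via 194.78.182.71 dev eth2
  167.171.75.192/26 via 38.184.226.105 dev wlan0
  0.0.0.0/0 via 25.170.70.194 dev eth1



Longest prefix match for 167.171.75.208:
  /18 154.18.64.0: no
  /25 132.149.67.0: no
  /8 157.0.0.0: no
  /26 167.171.75.192: MATCH
  /0 0.0.0.0: MATCH
Selected: next-hop 38.184.226.105 via wlan0 (matched /26)


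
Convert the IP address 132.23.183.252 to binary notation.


132 = 10000100
23 = 00010111
183 = 10110111
252 = 11111100
Binary: 10000100.00010111.10110111.11111100


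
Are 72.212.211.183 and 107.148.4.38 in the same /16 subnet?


Mask: 255.255.0.0
72.212.211.183 AND mask = 72.212.0.0
107.148.4.38 AND mask = 107.148.0.0
No, different subnets (72.212.0.0 vs 107.148.0.0)


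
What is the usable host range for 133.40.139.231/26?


Network: 133.40.139.192
Broadcast: 133.40.139.255
First usable = network + 1
Last usable = broadcast - 1
Range: 133.40.139.193 to 133.40.139.254


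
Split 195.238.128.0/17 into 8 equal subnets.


New prefix = 17 + 3 = 20
Each subnet has 4096 addresses
  195.238.128.0/20
  195.238.144.0/20
  195.238.160.0/20
  195.238.176.0/20
  195.238.192.0/20
  195.238.208.0/20
  195.238.224.0/20
  195.238.240.0/20
Subnets: 195.238.128.0/20, 195.238.144.0/20, 195.238.160.0/20, 195.238.176.0/20, 195.238.192.0/20, 195.238.208.0/20, 195.238.224.0/20, 195.238.240.0/20


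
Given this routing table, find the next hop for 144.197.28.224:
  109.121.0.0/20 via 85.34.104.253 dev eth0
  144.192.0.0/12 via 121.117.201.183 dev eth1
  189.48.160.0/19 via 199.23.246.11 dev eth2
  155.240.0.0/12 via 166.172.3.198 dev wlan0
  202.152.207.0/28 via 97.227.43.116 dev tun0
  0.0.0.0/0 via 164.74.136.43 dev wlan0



Longest prefix match for 144.197.28.224:
  /20 109.121.0.0: no
  /12 144.192.0.0: MATCH
  /19 189.48.160.0: no
  /12 155.240.0.0: no
  /28 202.152.207.0: no
  /0 0.0.0.0: MATCH
Selected: next-hop 121.117.201.183 via eth1 (matched /12)


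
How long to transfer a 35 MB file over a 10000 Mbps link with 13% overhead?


Effective throughput = 10000 * (1 - 13/100) = 8700 Mbps
File size in Mb = 35 * 8 = 280 Mb
Time = 280 / 8700
Time = 0.0322 seconds


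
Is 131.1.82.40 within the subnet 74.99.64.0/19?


Subnet network: 74.99.64.0
Test IP AND mask: 131.1.64.0
No, 131.1.82.40 is not in 74.99.64.0/19


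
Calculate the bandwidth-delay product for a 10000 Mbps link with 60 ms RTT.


BDP = bandwidth * RTT
= 10000 Mbps * 60 ms
= 10000 * 1e6 * 60 / 1000 bits
= 600000000 bits
= 75000000 bytes
= 73242.1875 KB
BDP = 600000000 bits (75000000 bytes)


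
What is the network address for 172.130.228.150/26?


IP:   10101100.10000010.11100100.10010110
Mask: 11111111.11111111.11111111.11000000
AND operation:
Net:  10101100.10000010.11100100.10000000
Network: 172.130.228.128/26


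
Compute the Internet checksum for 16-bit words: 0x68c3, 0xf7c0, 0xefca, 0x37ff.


Sum all words (with carry folding):
+ 0x68c3 = 0x68c3
+ 0xf7c0 = 0x6084
+ 0xefca = 0x504f
+ 0x37ff = 0x884e
One's complement: ~0x884e
Checksum = 0x77b1


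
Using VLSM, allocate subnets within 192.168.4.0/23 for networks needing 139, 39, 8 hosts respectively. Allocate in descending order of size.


139 hosts -> /24 (254 usable): 192.168.4.0/24
39 hosts -> /26 (62 usable): 192.168.5.0/26
8 hosts -> /28 (14 usable): 192.168.5.64/28
Allocation: 192.168.4.0/24 (139 hosts, 254 usable); 192.168.5.0/26 (39 hosts, 62 usable); 192.168.5.64/28 (8 hosts, 14 usable)


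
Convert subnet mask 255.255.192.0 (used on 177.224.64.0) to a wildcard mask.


Subnet mask: 255.255.192.0
Wildcard = 255.255.255.255 - subnet mask
255 - 255 = 0
255 - 255 = 0
255 - 192 = 63
255 - 0 = 255
Wildcard: 0.0.63.255


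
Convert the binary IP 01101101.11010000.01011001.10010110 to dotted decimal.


01101101 = 109
11010000 = 208
01011001 = 89
10010110 = 150
IP: 109.208.89.150


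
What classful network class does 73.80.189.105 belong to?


First octet: 73
Binary: 01001001
0xxxxxxx -> Class A (1-126)
Class A, default mask 255.0.0.0 (/8)


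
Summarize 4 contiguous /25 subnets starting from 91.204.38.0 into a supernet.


Original prefix: /25
Number of subnets: 4 = 2^2
New prefix = 25 - 2 = 23
Supernet: 91.204.38.0/23


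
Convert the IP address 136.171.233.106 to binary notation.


136 = 10001000
171 = 10101011
233 = 11101001
106 = 01101010
Binary: 10001000.10101011.11101001.01101010


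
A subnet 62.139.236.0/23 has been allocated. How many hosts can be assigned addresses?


Host bits = 32 - 23 = 9
Total addresses = 2^9 = 512
Usable = total - 2 (network and broadcast)
Usable hosts: 510


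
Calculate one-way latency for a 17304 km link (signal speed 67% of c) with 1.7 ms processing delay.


Speed = 0.67 * 3e5 km/s = 201000 km/s
Propagation delay = 17304 / 201000 = 0.0861 s = 86.0896 ms
Processing delay = 1.7 ms
Total one-way latency = 87.7896 ms


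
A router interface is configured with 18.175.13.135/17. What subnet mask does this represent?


/17 means 17 network bits, 15 host bits
Binary: 11111111111111111000000000000000
Mask: 255.255.128.0


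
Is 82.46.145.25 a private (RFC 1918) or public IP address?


RFC 1918 private ranges:
  10.0.0.0/8 (10.0.0.0 - 10.255.255.255)
  172.16.0.0/12 (172.16.0.0 - 172.31.255.255)
  192.168.0.0/16 (192.168.0.0 - 192.168.255.255)
Public (not in any RFC 1918 range)


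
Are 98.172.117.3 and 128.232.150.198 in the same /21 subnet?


Mask: 255.255.248.0
98.172.117.3 AND mask = 98.172.112.0
128.232.150.198 AND mask = 128.232.144.0
No, different subnets (98.172.112.0 vs 128.232.144.0)


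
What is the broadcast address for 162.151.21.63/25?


Network: 162.151.21.0/25
Host bits = 7
Set all host bits to 1:
Broadcast: 162.151.21.127


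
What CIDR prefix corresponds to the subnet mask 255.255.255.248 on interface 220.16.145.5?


Binary: 11111111.11111111.11111111.11111000
Count leading 1s
Prefix: /29


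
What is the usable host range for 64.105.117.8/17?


Network: 64.105.0.0
Broadcast: 64.105.127.255
First usable = network + 1
Last usable = broadcast - 1
Range: 64.105.0.1 to 64.105.127.254


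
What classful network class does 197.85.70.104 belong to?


First octet: 197
Binary: 11000101
110xxxxx -> Class C (192-223)
Class C, default mask 255.255.255.0 (/24)


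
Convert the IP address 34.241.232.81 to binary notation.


34 = 00100010
241 = 11110001
232 = 11101000
81 = 01010001
Binary: 00100010.11110001.11101000.01010001


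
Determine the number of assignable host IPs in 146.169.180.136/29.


Host bits = 32 - 29 = 3
Total addresses = 2^3 = 8
Usable = total - 2 (network and broadcast)
Usable hosts: 6


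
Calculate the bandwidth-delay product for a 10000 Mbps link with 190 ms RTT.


BDP = bandwidth * RTT
= 10000 Mbps * 190 ms
= 10000 * 1e6 * 190 / 1000 bits
= 1900000000 bits
= 237500000 bytes
= 231933.5938 KB
BDP = 1900000000 bits (237500000 bytes)


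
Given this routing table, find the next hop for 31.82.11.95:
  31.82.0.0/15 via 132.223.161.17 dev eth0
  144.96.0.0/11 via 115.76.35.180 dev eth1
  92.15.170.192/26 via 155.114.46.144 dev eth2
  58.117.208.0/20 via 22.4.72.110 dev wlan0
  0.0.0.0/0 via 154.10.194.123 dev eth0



Longest prefix match for 31.82.11.95:
  /15 31.82.0.0: MATCH
  /11 144.96.0.0: no
  /26 92.15.170.192: no
  /20 58.117.208.0: no
  /0 0.0.0.0: MATCH
Selected: next-hop 132.223.161.17 via eth0 (matched /15)


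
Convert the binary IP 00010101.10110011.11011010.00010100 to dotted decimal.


00010101 = 21
10110011 = 179
11011010 = 218
00010100 = 20
IP: 21.179.218.20


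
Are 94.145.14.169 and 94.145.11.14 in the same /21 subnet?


Mask: 255.255.248.0
94.145.14.169 AND mask = 94.145.8.0
94.145.11.14 AND mask = 94.145.8.0
Yes, same subnet (94.145.8.0)


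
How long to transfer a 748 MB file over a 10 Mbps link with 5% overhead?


Effective throughput = 10 * (1 - 5/100) = 9.5 Mbps
File size in Mb = 748 * 8 = 5984 Mb
Time = 5984 / 9.5
Time = 629.8947 seconds


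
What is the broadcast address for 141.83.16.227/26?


Network: 141.83.16.192/26
Host bits = 6
Set all host bits to 1:
Broadcast: 141.83.16.255


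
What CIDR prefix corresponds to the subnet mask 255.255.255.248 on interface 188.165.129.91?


Binary: 11111111.11111111.11111111.11111000
Count leading 1s
Prefix: /29


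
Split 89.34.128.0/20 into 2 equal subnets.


New prefix = 20 + 1 = 21
Each subnet has 2048 addresses
  89.34.128.0/21
  89.34.136.0/21
Subnets: 89.34.128.0/21, 89.34.136.0/21


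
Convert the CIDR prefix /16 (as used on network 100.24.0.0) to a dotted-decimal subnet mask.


/16 means 16 network bits, 16 host bits
Binary: 11111111111111110000000000000000
Mask: 255.255.0.0


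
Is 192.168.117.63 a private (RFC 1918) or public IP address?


RFC 1918 private ranges:
  10.0.0.0/8 (10.0.0.0 - 10.255.255.255)
  172.16.0.0/12 (172.16.0.0 - 172.31.255.255)
  192.168.0.0/16 (192.168.0.0 - 192.168.255.255)
Private (in 192.168.0.0/16)


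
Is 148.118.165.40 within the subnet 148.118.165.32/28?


Subnet network: 148.118.165.32
Test IP AND mask: 148.118.165.32
Yes, 148.118.165.40 is in 148.118.165.32/28


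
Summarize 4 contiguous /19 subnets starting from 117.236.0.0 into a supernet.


Original prefix: /19
Number of subnets: 4 = 2^2
New prefix = 19 - 2 = 17
Supernet: 117.236.0.0/17


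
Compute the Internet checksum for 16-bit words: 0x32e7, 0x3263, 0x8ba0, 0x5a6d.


Sum all words (with carry folding):
+ 0x32e7 = 0x32e7
+ 0x3263 = 0x654a
+ 0x8ba0 = 0xf0ea
+ 0x5a6d = 0x4b58
One's complement: ~0x4b58
Checksum = 0xb4a7


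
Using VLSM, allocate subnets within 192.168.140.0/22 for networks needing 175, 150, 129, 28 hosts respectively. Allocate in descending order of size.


175 hosts -> /24 (254 usable): 192.168.140.0/24
150 hosts -> /24 (254 usable): 192.168.141.0/24
129 hosts -> /24 (254 usable): 192.168.142.0/24
28 hosts -> /27 (30 usable): 192.168.143.0/27
Allocation: 192.168.140.0/24 (175 hosts, 254 usable); 192.168.141.0/24 (150 hosts, 254 usable); 192.168.142.0/24 (129 hosts, 254 usable); 192.168.143.0/27 (28 hosts, 30 usable)


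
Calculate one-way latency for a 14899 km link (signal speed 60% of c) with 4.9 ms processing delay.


Speed = 0.6 * 3e5 km/s = 180000 km/s
Propagation delay = 14899 / 180000 = 0.0828 s = 82.7722 ms
Processing delay = 4.9 ms
Total one-way latency = 87.6722 ms


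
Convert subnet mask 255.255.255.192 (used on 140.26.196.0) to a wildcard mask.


Subnet mask: 255.255.255.192
Wildcard = 255.255.255.255 - subnet mask
255 - 255 = 0
255 - 255 = 0
255 - 255 = 0
255 - 192 = 63
Wildcard: 0.0.0.63


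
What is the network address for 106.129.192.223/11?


IP:   01101010.10000001.11000000.11011111
Mask: 11111111.11100000.00000000.00000000
AND operation:
Net:  01101010.10000000.00000000.00000000
Network: 106.128.0.0/11


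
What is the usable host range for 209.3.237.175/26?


Network: 209.3.237.128
Broadcast: 209.3.237.191
First usable = network + 1
Last usable = broadcast - 1
Range: 209.3.237.129 to 209.3.237.190


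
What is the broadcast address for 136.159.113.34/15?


Network: 136.158.0.0/15
Host bits = 17
Set all host bits to 1:
Broadcast: 136.159.255.255


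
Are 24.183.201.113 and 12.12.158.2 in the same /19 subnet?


Mask: 255.255.224.0
24.183.201.113 AND mask = 24.183.192.0
12.12.158.2 AND mask = 12.12.128.0
No, different subnets (24.183.192.0 vs 12.12.128.0)


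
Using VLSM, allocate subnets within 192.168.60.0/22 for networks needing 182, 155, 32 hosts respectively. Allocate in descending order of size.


182 hosts -> /24 (254 usable): 192.168.60.0/24
155 hosts -> /24 (254 usable): 192.168.61.0/24
32 hosts -> /26 (62 usable): 192.168.62.0/26
Allocation: 192.168.60.0/24 (182 hosts, 254 usable); 192.168.61.0/24 (155 hosts, 254 usable); 192.168.62.0/26 (32 hosts, 62 usable)


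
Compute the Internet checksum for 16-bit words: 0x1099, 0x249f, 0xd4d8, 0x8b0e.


Sum all words (with carry folding):
+ 0x1099 = 0x1099
+ 0x249f = 0x3538
+ 0xd4d8 = 0x0a11
+ 0x8b0e = 0x951f
One's complement: ~0x951f
Checksum = 0x6ae0


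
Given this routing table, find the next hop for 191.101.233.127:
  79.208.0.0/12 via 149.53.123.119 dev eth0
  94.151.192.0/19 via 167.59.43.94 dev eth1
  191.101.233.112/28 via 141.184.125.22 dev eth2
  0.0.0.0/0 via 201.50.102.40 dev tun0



Longest prefix match for 191.101.233.127:
  /12 79.208.0.0: no
  /19 94.151.192.0: no
  /28 191.101.233.112: MATCH
  /0 0.0.0.0: MATCH
Selected: next-hop 141.184.125.22 via eth2 (matched /28)


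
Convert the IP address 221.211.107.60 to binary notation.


221 = 11011101
211 = 11010011
107 = 01101011
60 = 00111100
Binary: 11011101.11010011.01101011.00111100


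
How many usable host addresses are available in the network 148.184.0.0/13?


Host bits = 32 - 13 = 19
Total addresses = 2^19 = 524288
Usable = total - 2 (network and broadcast)
Usable hosts: 524286


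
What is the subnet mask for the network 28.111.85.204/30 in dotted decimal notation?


/30 means 30 network bits, 2 host bits
Binary: 11111111111111111111111111111100
Mask: 255.255.255.252


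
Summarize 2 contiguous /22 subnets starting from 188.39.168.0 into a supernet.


Original prefix: /22
Number of subnets: 2 = 2^1
New prefix = 22 - 1 = 21
Supernet: 188.39.168.0/21


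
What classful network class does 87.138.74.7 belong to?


First octet: 87
Binary: 01010111
0xxxxxxx -> Class A (1-126)
Class A, default mask 255.0.0.0 (/8)


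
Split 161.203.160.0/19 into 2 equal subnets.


New prefix = 19 + 1 = 20
Each subnet has 4096 addresses
  161.203.160.0/20
  161.203.176.0/20
Subnets: 161.203.160.0/20, 161.203.176.0/20


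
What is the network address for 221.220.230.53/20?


IP:   11011101.11011100.11100110.00110101
Mask: 11111111.11111111.11110000.00000000
AND operation:
Net:  11011101.11011100.11100000.00000000
Network: 221.220.224.0/20


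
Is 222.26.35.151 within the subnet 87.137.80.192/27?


Subnet network: 87.137.80.192
Test IP AND mask: 222.26.35.128
No, 222.26.35.151 is not in 87.137.80.192/27


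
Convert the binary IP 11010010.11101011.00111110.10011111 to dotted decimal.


11010010 = 210
11101011 = 235
00111110 = 62
10011111 = 159
IP: 210.235.62.159


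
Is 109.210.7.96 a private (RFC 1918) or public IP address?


RFC 1918 private ranges:
  10.0.0.0/8 (10.0.0.0 - 10.255.255.255)
  172.16.0.0/12 (172.16.0.0 - 172.31.255.255)
  192.168.0.0/16 (192.168.0.0 - 192.168.255.255)
Public (not in any RFC 1918 range)


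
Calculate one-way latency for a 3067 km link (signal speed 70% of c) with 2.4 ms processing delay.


Speed = 0.7 * 3e5 km/s = 210000 km/s
Propagation delay = 3067 / 210000 = 0.0146 s = 14.6048 ms
Processing delay = 2.4 ms
Total one-way latency = 17.0048 ms


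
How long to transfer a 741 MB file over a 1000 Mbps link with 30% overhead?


Effective throughput = 1000 * (1 - 30/100) = 700 Mbps
File size in Mb = 741 * 8 = 5928 Mb
Time = 5928 / 700
Time = 8.4686 seconds


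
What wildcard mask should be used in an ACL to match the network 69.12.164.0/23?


Subnet mask: 255.255.254.0
Wildcard = 255.255.255.255 - subnet mask
255 - 255 = 0
255 - 255 = 0
255 - 254 = 1
255 - 0 = 255
Wildcard: 0.0.1.255


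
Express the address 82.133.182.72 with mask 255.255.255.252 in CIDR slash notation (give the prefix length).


Binary: 11111111.11111111.11111111.11111100
Count leading 1s
Prefix: /30


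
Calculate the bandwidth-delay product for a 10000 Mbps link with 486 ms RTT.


BDP = bandwidth * RTT
= 10000 Mbps * 486 ms
= 10000 * 1e6 * 486 / 1000 bits
= 4860000000 bits
= 607500000 bytes
= 593261.7188 KB
BDP = 4860000000 bits (607500000 bytes)


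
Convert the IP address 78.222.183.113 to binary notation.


78 = 01001110
222 = 11011110
183 = 10110111
113 = 01110001
Binary: 01001110.11011110.10110111.01110001


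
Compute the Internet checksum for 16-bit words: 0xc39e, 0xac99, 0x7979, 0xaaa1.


Sum all words (with carry folding):
+ 0xc39e = 0xc39e
+ 0xac99 = 0x7038
+ 0x7979 = 0xe9b1
+ 0xaaa1 = 0x9453
One's complement: ~0x9453
Checksum = 0x6bac
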